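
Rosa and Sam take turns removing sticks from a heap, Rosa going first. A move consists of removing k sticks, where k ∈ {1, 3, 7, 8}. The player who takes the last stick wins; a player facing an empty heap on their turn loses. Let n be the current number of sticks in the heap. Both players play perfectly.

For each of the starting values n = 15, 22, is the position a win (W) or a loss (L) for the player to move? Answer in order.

Work bottom-up. With no move the player to move loses. Otherwise the position is W if at least one move leads to an L position for the opponent, and L if every move leads to a W.
n=0: no move → L
n=1: →0(L), so W
n=2: →1(W) only, which is W, so L
n=3: →2(L), so W
n=4: →3(W), 1(W) — all W, so L
n=5: →4(L), so W
n=6: →5(W), 3(W) — all W, so L
n=7: →6(L), so W
n=8: →0(L), so W
n=9: →6(L), so W
n=10: →2(L), so W
n=11: →4(L), so W
n=12: →4(L), so W
n=13: →6(L), so W
n=14: →6(L), so W
n=15: →14(W), 12(W), 8(W), 7(W) — all W, so L
n=16: →15(L), so W
n=17: →16(W), 14(W), 10(W), 9(W) — all W, so L
n=18: →17(L), so W
n=19: →18(W), 16(W), 12(W), 11(W) — all W, so L
n=20: →19(L), so W
n=21: →20(W), 18(W), 14(W), 13(W) — all W, so L
n=22: →21(L), so W

15: L, 22: W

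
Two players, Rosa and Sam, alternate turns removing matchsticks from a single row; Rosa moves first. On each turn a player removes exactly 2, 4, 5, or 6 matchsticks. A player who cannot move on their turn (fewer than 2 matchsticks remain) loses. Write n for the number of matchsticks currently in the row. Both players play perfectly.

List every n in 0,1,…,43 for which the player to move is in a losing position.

Work bottom-up. With no move the player to move loses. Otherwise the position is W if at least one move leads to an L position for the opponent, and L if every move leads to a W.
n=0: no move → L
n=1: no move → L
n=2: reaches L-position 0 → W
n=3: reaches L-position 1 → W
n=4: reaches L-position 0 → W
n=5: reaches L-position 1 → W
n=6: reaches L-position 1 → W
n=7: reaches L-position 1 → W
n=8: only reaches 6(W), 4(W), 3(W), 2(W), all W → L
n=9: only reaches 7(W), 5(W), 4(W), 3(W), all W → L
n=10: reaches L-position 8 → W
n=11: reaches L-position 9 → W
n=12: reaches L-position 8 → W
n=13: reaches L-position 9 → W
n=14: reaches L-position 9 → W
n=15: reaches L-position 9 → W
n=16: only reaches 14(W), 12(W), 11(W), 10(W), all W → L
n=17: only reaches 15(W), 13(W), 12(W), 11(W), all W → L
n=18: reaches L-position 16 → W
n=19: reaches L-position 17 → W
n=20: reaches L-position 16 → W
n=21: reaches L-position 17 → W
n=22: reaches L-position 17 → W
n=23: reaches L-position 17 → W
n=24: only reaches 22(W), 20(W), 19(W), 18(W), all W → L
n=25: only reaches 23(W), 21(W), 20(W), 19(W), all W → L
n=26: reaches L-position 24 → W
n=27: reaches L-position 25 → W
n=28: reaches L-position 24 → W
n=29: reaches L-position 25 → W
n=30: reaches L-position 25 → W
n=31: reaches L-position 25 → W
n=32: only reaches 30(W), 28(W), 27(W), 26(W), all W → L
n=33: only reaches 31(W), 29(W), 28(W), 27(W), all W → L
n=34: reaches L-position 32 → W
n=35: reaches L-position 33 → W
n=36: reaches L-position 32 → W
n=37: reaches L-position 33 → W
n=38: reaches L-position 33 → W
n=39: reaches L-position 33 → W
n=40: only reaches 38(W), 36(W), 35(W), 34(W), all W → L
n=41: only reaches 39(W), 37(W), 36(W), 35(W), all W → L
n=42: reaches L-position 40 → W
n=43: reaches L-position 41 → W
Reading off the rows marked L gives the requested list; there are 12 such values of n.

0, 1, 8, 9, 16, 17, 24, 25, 32, 33, 40, 41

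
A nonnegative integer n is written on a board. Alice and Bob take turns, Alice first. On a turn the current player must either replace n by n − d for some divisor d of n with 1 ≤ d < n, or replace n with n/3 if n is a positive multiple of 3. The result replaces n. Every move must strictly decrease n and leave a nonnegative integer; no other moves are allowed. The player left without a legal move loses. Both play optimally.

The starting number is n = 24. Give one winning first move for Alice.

Move to 23.

Label each position W (a win for the player to move) or L (a loss). A position with no legal move is L; any other position is W exactly when some move reaches an L, and L when every move reaches a W.
n=0: no move → L
n=1: no move → L
n=2: →1(L), so W
n=3: →1(L), so W
n=4: →2(W), 3(W) — all W, so L
n=5: →4(L), so W
n=6: →4(L), so W
n=7: →6(W) only, which is W, so L
n=8: →4(L), so W
n=9: →3(W), 6(W), 8(W) — all W, so L
n=10: →9(L), so W
n=11: →10(W) only, which is W, so L
n=12: →4(L), so W
n=13: →12(W) only, which is W, so L
n=14: →7(L), so W
n=15: →5(W), 10(W), 12(W), 14(W) — all W, so L
n=16: →15(L), so W
n=17: →16(W) only, which is W, so L
n=18: →9(L), so W
n=19: →18(W) only, which is W, so L
n=20: →15(L), so W
n=21: →7(L), so W
n=22: →11(L), so W
n=23: →22(W) only, which is W, so L
n=24: →23(L), so W
From 24, the L positions reachable in one move are: 23.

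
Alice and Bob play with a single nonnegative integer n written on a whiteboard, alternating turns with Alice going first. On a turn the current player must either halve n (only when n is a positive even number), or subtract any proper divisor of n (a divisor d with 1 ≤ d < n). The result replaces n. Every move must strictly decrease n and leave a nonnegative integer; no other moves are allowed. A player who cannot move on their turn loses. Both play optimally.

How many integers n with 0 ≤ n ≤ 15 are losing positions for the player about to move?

Build the W/L table. Terminal = L. A non-terminal position is W if it has a move to some L; otherwise it is L.
n=0: no move → L
n=1: no move → L
n=2: W (go to 1, an L position)
n=3: L (sole option 2(W) is W)
n=4: W (go to 3, an L position)
n=5: L (sole option 4(W) is W)
n=6: W (go to 3, an L position)
n=7: L (sole option 6(W) is W)
n=8: W (go to 7, an L position)
n=9: L (options 6(W), 8(W) are all W)
n=10: W (go to 5, an L position)
n=11: L (sole option 10(W) is W)
n=12: W (go to 9, an L position)
n=13: L (sole option 12(W) is W)
n=14: W (go to 7, an L position)
n=15: L (options 10(W), 12(W), 14(W) are all W)
L entries with 0 ≤ n ≤ 15: n = 0, 1, 3, 5, 7, 9, 11, 13, 15; that makes 9.

9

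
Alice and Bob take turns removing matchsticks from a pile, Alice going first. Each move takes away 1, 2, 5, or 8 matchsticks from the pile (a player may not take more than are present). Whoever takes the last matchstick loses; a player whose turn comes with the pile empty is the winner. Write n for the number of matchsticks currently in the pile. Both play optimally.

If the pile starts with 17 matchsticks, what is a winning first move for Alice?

Positions with no move are W. A position that does have a move is losing for the player to move precisely when every available move leads to a winning position for the opponent. Fill in the labels:
n=0: no move; the opponent has just taken the last matchstick and therefore loses → W
n=1: L (sole option 0(W) is W)
n=2: W (go to 1, an L position)
n=3: W (go to 1, an L position)
n=4: L (options 3(W), 2(W) are all W)
n=5: W (go to 4, an L position)
n=6: W (go to 4, an L position)
n=7: L (options 6(W), 5(W), 2(W) are all W)
n=8: W (go to 7, an L position)
n=9: W (go to 7, an L position)
n=10: L (options 9(W), 8(W), 5(W), 2(W) are all W)
n=11: W (go to 10, an L position)
n=12: W (go to 10, an L position)
n=13: L (options 12(W), 11(W), 8(W), 5(W) are all W)
n=14: W (go to 13, an L position)
n=15: W (go to 13, an L position)
n=16: L (options 15(W), 14(W), 11(W), 8(W) are all W)
n=17: W (go to 16, an L position)
From 17, the L positions reachable in one move are: 16.

Remove 1, leaving 16.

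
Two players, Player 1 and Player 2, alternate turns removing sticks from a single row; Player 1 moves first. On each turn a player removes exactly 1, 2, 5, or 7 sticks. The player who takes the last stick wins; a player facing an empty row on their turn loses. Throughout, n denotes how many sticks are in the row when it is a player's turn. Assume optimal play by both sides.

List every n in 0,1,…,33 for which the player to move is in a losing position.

0, 3, 6, 9, 12, 15, 18, 21, 24, 27, 30, 33

Work bottom-up. With no move the player to move loses. Otherwise the position is W if at least one move leads to an L position for the opponent, and L if every move leads to a W.
n=0: no move → L
n=1: W (go to 0, an L position)
n=2: W (go to 0, an L position)
n=3: L (options 2(W), 1(W) are all W)
n=4: W (go to 3, an L position)
n=5: W (go to 3, an L position)
n=6: L (options 5(W), 4(W), 1(W) are all W)
n=7: W (go to 6, an L position)
n=8: W (go to 6, an L position)
n=9: L (options 8(W), 7(W), 4(W), 2(W) are all W)
n=10: W (go to 9, an L position)
n=11: W (go to 9, an L position)
n=12: L (options 11(W), 10(W), 7(W), 5(W) are all W)
n=13: W (go to 12, an L position)
n=14: W (go to 12, an L position)
n=15: L (options 14(W), 13(W), 10(W), 8(W) are all W)
n=16: W (go to 15, an L position)
n=17: W (go to 15, an L position)
n=18: L (options 17(W), 16(W), 13(W), 11(W) are all W)
n=19: W (go to 18, an L position)
n=20: W (go to 18, an L position)
n=21: L (options 20(W), 19(W), 16(W), 14(W) are all W)
n=22: W (go to 21, an L position)
n=23: W (go to 21, an L position)
n=24: L (options 23(W), 22(W), 19(W), 17(W) are all W)
n=25: W (go to 24, an L position)
n=26: W (go to 24, an L position)
n=27: L (options 26(W), 25(W), 22(W), 20(W) are all W)
n=28: W (go to 27, an L position)
n=29: W (go to 27, an L position)
n=30: L (options 29(W), 28(W), 25(W), 23(W) are all W)
n=31: W (go to 30, an L position)
n=32: W (go to 30, an L position)
n=33: L (options 32(W), 31(W), 28(W), 26(W) are all W)
Reading off the rows marked L gives the requested list; there are 12 such values of n.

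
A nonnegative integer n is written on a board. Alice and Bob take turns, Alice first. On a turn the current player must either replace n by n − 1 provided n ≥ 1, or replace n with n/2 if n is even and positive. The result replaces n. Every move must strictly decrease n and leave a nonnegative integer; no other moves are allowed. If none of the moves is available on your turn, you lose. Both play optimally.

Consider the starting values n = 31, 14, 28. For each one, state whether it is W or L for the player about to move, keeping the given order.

Label each position W (a win for the player to move) or L (a loss). A position with no legal move is L; any other position is W exactly when some move reaches an L, and L when every move reaches a W.
n=0: no move → L
n=1: reaches L-position 0 → W
n=2: only reaches 1(W), which is W → L
n=3: reaches L-position 2 → W
n=4: reaches L-position 2 → W
n=5: only reaches 4(W), which is W → L
n=6: reaches L-position 5 → W
n=7: only reaches 6(W), which is W → L
n=8: reaches L-position 7 → W
n=9: only reaches 8(W), which is W → L
n=10: reaches L-position 5 → W
n=11: only reaches 10(W), which is W → L
n=12: reaches L-position 11 → W
n=13: only reaches 12(W), which is W → L
n=14: reaches L-position 7 → W
n=15: only reaches 14(W), which is W → L
n=16: reaches L-position 15 → W
n=17: only reaches 16(W), which is W → L
n=18: reaches L-position 9 → W
n=19: only reaches 18(W), which is W → L
n=20: reaches L-position 19 → W
n=21: only reaches 20(W), which is W → L
n=22: reaches L-position 11 → W
n=23: only reaches 22(W), which is W → L
n=24: reaches L-position 23 → W
n=25: only reaches 24(W), which is W → L
n=26: reaches L-position 13 → W
n=27: only reaches 26(W), which is W → L
n=28: reaches L-position 27 → W
n=29: only reaches 28(W), which is W → L
n=30: reaches L-position 15 → W
n=31: only reaches 30(W), which is W → L

31: L, 14: W, 28: W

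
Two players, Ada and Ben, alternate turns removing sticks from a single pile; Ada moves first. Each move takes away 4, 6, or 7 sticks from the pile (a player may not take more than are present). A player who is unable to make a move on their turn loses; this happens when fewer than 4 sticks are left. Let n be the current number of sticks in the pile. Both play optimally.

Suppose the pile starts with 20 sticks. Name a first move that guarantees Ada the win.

Remove 6, leaving 14.

Work bottom-up. With no move the player to move loses. Otherwise the position is W if at least one move leads to an L position for the opponent, and L if every move leads to a W.
n=0: no move → L
n=1: no move → L
n=2: no move → L
n=3: no move → L
n=4: →0(L), so W
n=5: →1(L), so W
n=6: →2(L), so W
n=7: →3(L), so W
n=8: →2(L), so W
n=9: →3(L), so W
n=10: →3(L), so W
n=11: →7(W), 5(W), 4(W) — all W, so L
n=12: →8(W), 6(W), 5(W) — all W, so L
n=13: →9(W), 7(W), 6(W) — all W, so L
n=14: →10(W), 8(W), 7(W) — all W, so L
n=15: →11(L), so W
n=16: →12(L), so W
n=17: →13(L), so W
n=18: →14(L), so W
n=19: →13(L), so W
n=20: →14(L), so W
From 20, the L positions reachable in one move are: 14, 13. Any move reaching one of these is winning.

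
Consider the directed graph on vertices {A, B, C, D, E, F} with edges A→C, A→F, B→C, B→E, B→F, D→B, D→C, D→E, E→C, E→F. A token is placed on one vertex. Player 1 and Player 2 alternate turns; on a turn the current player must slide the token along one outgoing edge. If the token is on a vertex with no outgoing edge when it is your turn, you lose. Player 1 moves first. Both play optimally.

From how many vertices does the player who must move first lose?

Positions with no move are L. A position that does have a move is losing for the player to move precisely when every available move leads to a winning position for the opponent. Fill in the labels:
Every edge goes from a vertex to one that appears earlier in the order C, F, E, B, D, A, so processing vertices in that order labels each vertex after all of its successors.
C: no outgoing edge → L
F: no outgoing edge → L
E: reaches L-position F → W
B: reaches L-position F → W
D: reaches L-position C → W
A: reaches L-position F → W
The L vertices are C, F; that is 2 in all.

2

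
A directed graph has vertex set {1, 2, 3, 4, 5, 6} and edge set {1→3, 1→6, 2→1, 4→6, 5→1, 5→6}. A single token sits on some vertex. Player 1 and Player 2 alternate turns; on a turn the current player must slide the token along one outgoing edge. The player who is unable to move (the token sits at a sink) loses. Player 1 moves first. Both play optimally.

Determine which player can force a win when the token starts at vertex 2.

Player 2 wins.

Build the W/L table. Terminal = L. A non-terminal position is W if it has a move to some L; otherwise it is L.
Every edge goes from a vertex to one that appears earlier in the order 6, 3, 1, 4, 5, 2, so processing vertices in that order labels each vertex after all of its successors.
6: no outgoing edge → L
3: no outgoing edge → L
1: can move to 3, which is L ⇒ W
4: can move to 6, which is L ⇒ W
5: can move to 6, which is L ⇒ W
2: the only move is to 1(W), a W ⇒ L
The starting position 2 is L: whatever Player 1 does, the opponent receives a W position.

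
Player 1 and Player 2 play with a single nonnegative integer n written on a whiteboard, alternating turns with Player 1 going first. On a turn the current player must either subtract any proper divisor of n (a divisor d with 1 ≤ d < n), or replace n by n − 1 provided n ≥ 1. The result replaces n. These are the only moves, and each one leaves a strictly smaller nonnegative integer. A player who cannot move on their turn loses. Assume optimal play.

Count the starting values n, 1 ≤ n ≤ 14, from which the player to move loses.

Positions with no move are L. A position that does have a move is losing for the player to move precisely when every available move leads to a winning position for the opponent. Fill in the labels:
n=0: no move → L
n=1: →0(L), so W
n=2: →1(W) only, which is W, so L
n=3: →2(L), so W
n=4: →2(L), so W
n=5: →4(W) only, which is W, so L
n=6: →5(L), so W
n=7: →6(W) only, which is W, so L
n=8: →7(L), so W
n=9: →6(W), 8(W) — all W, so L
n=10: →5(L), so W
n=11: →10(W) only, which is W, so L
n=12: →9(L), so W
n=13: →12(W) only, which is W, so L
n=14: →7(L), so W
L entries with 1 ≤ n ≤ 14 (n=0 is outside the asked range and is not counted): n = 2, 5, 7, 9, 11, 13; that makes 6.

6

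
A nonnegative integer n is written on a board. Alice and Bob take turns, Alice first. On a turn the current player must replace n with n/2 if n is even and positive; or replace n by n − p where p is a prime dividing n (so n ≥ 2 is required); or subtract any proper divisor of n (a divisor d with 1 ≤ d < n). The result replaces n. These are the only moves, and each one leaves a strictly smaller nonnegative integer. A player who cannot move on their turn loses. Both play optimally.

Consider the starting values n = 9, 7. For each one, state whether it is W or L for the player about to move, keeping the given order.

9: L, 7: W

Work bottom-up. With no move the player to move loses. Otherwise the position is W if at least one move leads to an L position for the opponent, and L if every move leads to a W.
n=0: no move → L
n=1: no move → L
n=2: reaches L-position 0 → W
n=3: reaches L-position 0 → W
n=4: only reaches 2(W), 3(W), all W → L
n=5: reaches L-position 0 → W
n=6: reaches L-position 4 → W
n=7: reaches L-position 0 → W
n=8: reaches L-position 4 → W
n=9: only reaches 6(W), 8(W), all W → L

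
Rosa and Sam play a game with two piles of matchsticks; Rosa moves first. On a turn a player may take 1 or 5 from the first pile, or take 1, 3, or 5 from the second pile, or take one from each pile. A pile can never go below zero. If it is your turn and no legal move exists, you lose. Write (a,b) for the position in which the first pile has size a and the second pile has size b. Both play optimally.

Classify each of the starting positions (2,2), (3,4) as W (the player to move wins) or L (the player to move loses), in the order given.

(2,2): L, (3,4): W

Compute win/loss labels from the base case upward. A position with no move is L. Any other position is W if it can reach an L in one move, else L.
No move ever increases a pile, so every position that can arise here has a ≤ 3 and b ≤ 4; it is enough to label the cells with 0 ≤ a ≤ 3 and 0 ≤ b ≤ 4.
Every move lowers a or b (never raises either), so fill the grid row by row in increasing a, and left to right within a row: each cell's successors are then already labelled.
      b=0  b=1  b=2  b=3  b=4
a=0:    L    W    L    W    L
a=1:    W    W    W    W    W
a=2:    L    W    L    W    L
a=3:    W    W    W    W    W
Cells with no legal move (terminal, hence L): (0,0).
The remaining L cells, each justified by listing all of its moves:
(0,2): →(0,1)(W) only, which is W, so L
(0,4): →(0,3)(W), (0,1)(W) — all W, so L
(2,0): →(1,0)(W) only, which is W, so L
(2,2): →(1,2)(W), (2,1)(W), (1,1)(W) — all W, so L
(2,4): →(1,4)(W), (2,3)(W), (2,1)(W), (1,3)(W) — all W, so L
Every other cell has at least one move into one of the L cells above, so it is W.
(2,2): one of the L cells justified above, so L
(3,4): the move to (2,4) reaches an L cell, so W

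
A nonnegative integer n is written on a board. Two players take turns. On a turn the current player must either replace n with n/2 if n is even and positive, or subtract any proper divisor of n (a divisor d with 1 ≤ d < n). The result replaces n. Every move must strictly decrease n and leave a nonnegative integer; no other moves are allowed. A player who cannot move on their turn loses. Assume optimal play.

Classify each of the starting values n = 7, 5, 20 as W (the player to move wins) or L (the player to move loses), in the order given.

Classify positions by backward induction: terminal positions (no move available) are L. From any other position, the mover wins iff some move reaches an L.
n=0: no move → L
n=1: no move → L
n=2: reaches L-position 1 → W
n=3: only reaches 2(W), which is W → L
n=4: reaches L-position 3 → W
n=5: only reaches 4(W), which is W → L
n=6: reaches L-position 3 → W
n=7: only reaches 6(W), which is W → L
n=8: reaches L-position 7 → W
n=9: only reaches 6(W), 8(W), all W → L
n=10: reaches L-position 5 → W
n=11: only reaches 10(W), which is W → L
n=12: reaches L-position 9 → W
n=13: only reaches 12(W), which is W → L
n=14: reaches L-position 7 → W
n=15: only reaches 10(W), 12(W), 14(W), all W → L
n=16: reaches L-position 15 → W
n=17: only reaches 16(W), which is W → L
n=18: reaches L-position 9 → W
n=19: only reaches 18(W), which is W → L
n=20: reaches L-position 15 → W

7: L, 5: L, 20: W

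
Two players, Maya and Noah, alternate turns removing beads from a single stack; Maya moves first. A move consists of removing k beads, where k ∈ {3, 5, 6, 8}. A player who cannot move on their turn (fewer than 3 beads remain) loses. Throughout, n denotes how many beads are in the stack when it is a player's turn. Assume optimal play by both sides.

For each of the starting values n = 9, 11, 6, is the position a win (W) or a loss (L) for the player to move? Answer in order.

Compute win/loss labels from the base case upward. A position with no move is L. Any other position is W if it can reach an L in one move, else L.
n=0: no move → L
n=1: no move → L
n=2: no move → L
n=3: W (go to 0, an L position)
n=4: W (go to 1, an L position)
n=5: W (go to 2, an L position)
n=6: W (go to 1, an L position)
n=7: W (go to 2, an L position)
n=8: W (go to 2, an L position)
n=9: W (go to 1, an L position)
n=10: W (go to 2, an L position)
n=11: L (options 8(W), 6(W), 5(W), 3(W) are all W)

9: W, 11: L, 6: W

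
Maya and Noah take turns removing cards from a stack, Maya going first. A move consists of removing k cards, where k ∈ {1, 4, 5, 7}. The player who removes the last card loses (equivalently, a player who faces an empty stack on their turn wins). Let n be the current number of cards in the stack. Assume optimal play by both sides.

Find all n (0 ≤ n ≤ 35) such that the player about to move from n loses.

Positions with no move are W. A position that does have a move is losing for the player to move precisely when every available move leads to a winning position for the opponent. Fill in the labels:
n=0: no move; the opponent has just taken the last card and therefore loses → W
n=1: L (sole option 0(W) is W)
n=2: W (go to 1, an L position)
n=3: L (sole option 2(W) is W)
n=4: W (go to 3, an L position)
n=5: W (go to 1, an L position)
n=6: W (go to 1, an L position)
n=7: W (go to 3, an L position)
n=8: W (go to 3, an L position)
n=9: L (options 8(W), 5(W), 4(W), 2(W) are all W)
n=10: W (go to 9, an L position)
n=11: L (options 10(W), 7(W), 6(W), 4(W) are all W)
n=12: W (go to 11, an L position)
n=13: W (go to 9, an L position)
n=14: W (go to 9, an L position)
n=15: W (go to 11, an L position)
n=16: W (go to 11, an L position)
n=17: L (options 16(W), 13(W), 12(W), 10(W) are all W)
n=18: W (go to 17, an L position)
n=19: L (options 18(W), 15(W), 14(W), 12(W) are all W)
n=20: W (go to 19, an L position)
n=21: W (go to 17, an L position)
n=22: W (go to 17, an L position)
n=23: W (go to 19, an L position)
n=24: W (go to 19, an L position)
n=25: L (options 24(W), 21(W), 20(W), 18(W) are all W)
n=26: W (go to 25, an L position)
n=27: L (options 26(W), 23(W), 22(W), 20(W) are all W)
n=28: W (go to 27, an L position)
n=29: W (go to 25, an L position)
n=30: W (go to 25, an L position)
n=31: W (go to 27, an L position)
n=32: W (go to 27, an L position)
n=33: L (options 32(W), 29(W), 28(W), 26(W) are all W)
n=34: W (go to 33, an L position)
n=35: L (options 34(W), 31(W), 30(W), 28(W) are all W)
The losing starting values of n are exactly the entries labelled L in this table (10 of them).

1, 3, 9, 11, 17, 19, 25, 27, 33, 35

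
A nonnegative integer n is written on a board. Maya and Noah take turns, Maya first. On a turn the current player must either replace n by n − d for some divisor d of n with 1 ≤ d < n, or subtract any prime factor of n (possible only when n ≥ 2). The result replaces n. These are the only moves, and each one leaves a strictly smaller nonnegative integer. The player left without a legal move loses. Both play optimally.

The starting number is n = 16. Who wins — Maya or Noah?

Positions with no move are L. A position that does have a move is losing for the player to move precisely when every available move leads to a winning position for the opponent. Fill in the labels:
n=0: no move → L
n=1: no move → L
n=2: →0(L), so W
n=3: →0(L), so W
n=4: →2(W), 3(W) — all W, so L
n=5: →0(L), so W
n=6: →4(L), so W
n=7: →0(L), so W
n=8: →4(L), so W
n=9: →6(W), 8(W) — all W, so L
n=10: →9(L), so W
n=11: →0(L), so W
n=12: →9(L), so W
n=13: →0(L), so W
n=14: →7(W), 12(W), 13(W) — all W, so L
n=15: →14(L), so W
n=16: →14(L), so W
From 16 Maya can move to 14, reaching an L position.

Maya wins.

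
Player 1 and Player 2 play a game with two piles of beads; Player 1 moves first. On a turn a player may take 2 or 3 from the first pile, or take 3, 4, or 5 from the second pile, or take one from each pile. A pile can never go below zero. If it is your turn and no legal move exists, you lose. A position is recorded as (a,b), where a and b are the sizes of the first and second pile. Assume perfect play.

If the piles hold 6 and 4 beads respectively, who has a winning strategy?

Player 1 wins.

Build the W/L table. Terminal = L. A non-terminal position is W if it has a move to some L; otherwise it is L.
No move ever increases a pile, so every position that can arise here has a ≤ 6 and b ≤ 4; it is enough to label the cells with 0 ≤ a ≤ 6 and 0 ≤ b ≤ 4.
Every move lowers a or b (never raises either), so fill the grid row by row in increasing a, and left to right within a row: each cell's successors are then already labelled.
      b=0  b=1  b=2  b=3  b=4
a=0:    L    L    L    W    W
a=1:    L    W    W    W    W
a=2:    W    W    W    L    L
a=3:    W    W    W    L    W
a=4:    W    L    L    W    W
a=5:    L    L    W    W    W
a=6:    L    W    W    W    W
Cells with no legal move (terminal, hence L): (0,0), (0,1), (0,2), (1,0).
The remaining L cells, each justified by listing all of its moves:
(2,3): only reaches (0,3)(W), (2,0)(W), (1,2)(W), all W → L
(2,4): only reaches (0,4)(W), (2,1)(W), (2,0)(W), (1,3)(W), all W → L
(3,3): only reaches (1,3)(W), (0,3)(W), (3,0)(W), (2,2)(W), all W → L
(4,1): only reaches (2,1)(W), (1,1)(W), (3,0)(W), all W → L
(4,2): only reaches (2,2)(W), (1,2)(W), (3,1)(W), all W → L
(5,0): only reaches (3,0)(W), (2,0)(W), all W → L
(5,1): only reaches (3,1)(W), (2,1)(W), (4,0)(W), all W → L
(6,0): only reaches (4,0)(W), (3,0)(W), all W → L
Every other cell has at least one move into one of the L cells above, so it is W.
The starting position (6,4) is W: Player 1 should move to (6,0), handing over an L position.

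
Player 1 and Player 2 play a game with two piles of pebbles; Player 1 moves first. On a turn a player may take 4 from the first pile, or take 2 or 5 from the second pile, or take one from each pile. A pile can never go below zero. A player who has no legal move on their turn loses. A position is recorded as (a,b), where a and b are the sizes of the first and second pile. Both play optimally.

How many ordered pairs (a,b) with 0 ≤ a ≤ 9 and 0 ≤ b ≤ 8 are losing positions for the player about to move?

Compute win/loss labels from the base case upward. A position with no move is L. Any other position is W if it can reach an L in one move, else L.
Every move lowers a or b (never raises either), so fill the grid row by row in increasing a, and left to right within a row: each cell's successors are then already labelled.
      b=0  b=1  b=2  b=3  b=4  b=5  b=6  b=7  b=8
a=0:    L    L    W    W    L    W    W    L    L
a=1:    L    W    W    L    L    W    W    L    W
a=2:    L    W    W    L    W    W    L    L    W
a=3:    L    W    W    L    W    W    L    W    W
a=4:    W    W    L    L    W    W    L    W    W
a=5:    W    L    L    W    W    L    W    W    L
a=6:    W    L    W    W    L    L    W    W    L
a=7:    W    L    W    W    L    W    W    L    L
a=8:    L    L    W    W    L    W    W    L    W
a=9:    L    W    W    L    L    W    W    L    W
Cells with no legal move (terminal, hence L): (0,0), (0,1), (1,0), (2,0), (3,0).
The remaining L cells, each justified by listing all of its moves:
(0,4): the only move is to (0,2)(W), a W ⇒ L
(0,7): moves to (0,5)(W), (0,2)(W); every one is W ⇒ L
(0,8): moves to (0,6)(W), (0,3)(W); every one is W ⇒ L
(1,3): moves to (1,1)(W), (0,2)(W); every one is W ⇒ L
(1,4): moves to (1,2)(W), (0,3)(W); every one is W ⇒ L
(1,7): moves to (1,5)(W), (1,2)(W), (0,6)(W); every one is W ⇒ L
(2,3): moves to (2,1)(W), (1,2)(W); every one is W ⇒ L
(2,6): moves to (2,4)(W), (2,1)(W), (1,5)(W); every one is W ⇒ L
(2,7): moves to (2,5)(W), (2,2)(W), (1,6)(W); every one is W ⇒ L
(3,3): moves to (3,1)(W), (2,2)(W); every one is W ⇒ L
(3,6): moves to (3,4)(W), (3,1)(W), (2,5)(W); every one is W ⇒ L
(4,2): moves to (0,2)(W), (4,0)(W), (3,1)(W); every one is W ⇒ L
(4,3): moves to (0,3)(W), (4,1)(W), (3,2)(W); every one is W ⇒ L
(4,6): moves to (0,6)(W), (4,4)(W), (4,1)(W), (3,5)(W); every one is W ⇒ L
(5,1): moves to (1,1)(W), (4,0)(W); every one is W ⇒ L
(5,2): moves to (1,2)(W), (5,0)(W), (4,1)(W); every one is W ⇒ L
(5,5): moves to (1,5)(W), (5,3)(W), (5,0)(W), (4,4)(W); every one is W ⇒ L
(5,8): moves to (1,8)(W), (5,6)(W), (5,3)(W), (4,7)(W); every one is W ⇒ L
(6,1): moves to (2,1)(W), (5,0)(W); every one is W ⇒ L
(6,4): moves to (2,4)(W), (6,2)(W), (5,3)(W); every one is W ⇒ L
(6,5): moves to (2,5)(W), (6,3)(W), (6,0)(W), (5,4)(W); every one is W ⇒ L
(6,8): moves to (2,8)(W), (6,6)(W), (6,3)(W), (5,7)(W); every one is W ⇒ L
(7,1): moves to (3,1)(W), (6,0)(W); every one is W ⇒ L
(7,4): moves to (3,4)(W), (7,2)(W), (6,3)(W); every one is W ⇒ L
(7,7): moves to (3,7)(W), (7,5)(W), (7,2)(W), (6,6)(W); every one is W ⇒ L
(7,8): moves to (3,8)(W), (7,6)(W), (7,3)(W), (6,7)(W); every one is W ⇒ L
(8,0): the only move is to (4,0)(W), a W ⇒ L
(8,1): moves to (4,1)(W), (7,0)(W); every one is W ⇒ L
(8,4): moves to (4,4)(W), (8,2)(W), (7,3)(W); every one is W ⇒ L
(8,7): moves to (4,7)(W), (8,5)(W), (8,2)(W), (7,6)(W); every one is W ⇒ L
(9,0): the only move is to (5,0)(W), a W ⇒ L
(9,3): moves to (5,3)(W), (9,1)(W), (8,2)(W); every one is W ⇒ L
(9,4): moves to (5,4)(W), (9,2)(W), (8,3)(W); every one is W ⇒ L
(9,7): moves to (5,7)(W), (9,5)(W), (9,2)(W), (8,6)(W); every one is W ⇒ L
Every other cell has at least one move into one of the L cells above, so it is W.
L cells per row: a=0: 5, a=1: 4, a=2: 4, a=3: 3, a=4: 3, a=5: 4, a=6: 4, a=7: 4, a=8: 4, a=9: 4; total 39.

39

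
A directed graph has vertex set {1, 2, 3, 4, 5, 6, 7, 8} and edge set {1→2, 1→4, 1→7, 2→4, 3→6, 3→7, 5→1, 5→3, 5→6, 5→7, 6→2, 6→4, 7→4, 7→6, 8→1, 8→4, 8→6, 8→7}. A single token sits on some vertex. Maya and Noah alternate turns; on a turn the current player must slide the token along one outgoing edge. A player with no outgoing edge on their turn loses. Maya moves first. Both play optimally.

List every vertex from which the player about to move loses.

Classify positions by backward induction: terminal positions (no move available) are L. From any other position, the mover wins iff some move reaches an L.
Every edge goes from a vertex to one that appears earlier in the order 4, 2, 6, 7, 3, 1, 5, 8, so processing vertices in that order labels each vertex after all of its successors.
4: no outgoing edge → L
2: can move to 4, which is L ⇒ W
6: can move to 4, which is L ⇒ W
7: can move to 4, which is L ⇒ W
3: moves to 7(W), 6(W); every one is W ⇒ L
1: can move to 4, which is L ⇒ W
5: can move to 3, which is L ⇒ W
8: can move to 4, which is L ⇒ W
The losing starting vertices are exactly the entries labelled L in this table (2 of them).

3, 4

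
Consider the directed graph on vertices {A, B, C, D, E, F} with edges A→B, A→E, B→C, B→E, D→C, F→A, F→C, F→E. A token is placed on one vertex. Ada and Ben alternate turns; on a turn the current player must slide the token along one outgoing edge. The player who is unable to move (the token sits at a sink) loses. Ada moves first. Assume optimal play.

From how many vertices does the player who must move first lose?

2

Compute win/loss labels from the base case upward. A position with no move is L. Any other position is W if it can reach an L in one move, else L.
Every edge goes from a vertex to one that appears earlier in the order E, C, B, A, F, D, so processing vertices in that order labels each vertex after all of its successors.
E: no outgoing edge → L
C: no outgoing edge → L
B: W (go to C, an L position)
A: W (go to E, an L position)
F: W (go to C, an L position)
D: W (go to C, an L position)
The L vertices are C, E; that is 2 in all.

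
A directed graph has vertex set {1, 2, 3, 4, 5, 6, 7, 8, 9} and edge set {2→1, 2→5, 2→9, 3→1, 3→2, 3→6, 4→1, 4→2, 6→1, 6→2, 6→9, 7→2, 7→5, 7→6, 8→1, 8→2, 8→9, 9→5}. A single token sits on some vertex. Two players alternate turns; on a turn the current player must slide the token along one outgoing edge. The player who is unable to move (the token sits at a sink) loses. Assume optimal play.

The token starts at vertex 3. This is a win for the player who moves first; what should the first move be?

Move to 1.

Label each position W (a win for the player to move) or L (a loss). A position with no legal move is L; any other position is W exactly when some move reaches an L, and L when every move reaches a W.
Every edge goes from a vertex to one that appears earlier in the order 5, 1, 9, 2, 4, 6, 7, 3, 8, so processing vertices in that order labels each vertex after all of its successors.
5: no outgoing edge → L
1: no outgoing edge → L
9: →5(L), so W
2: →1(L), so W
4: →1(L), so W
6: →1(L), so W
7: →5(L), so W
3: →1(L), so W
8: →1(L), so W
From 3, the L positions reachable in one move are: 1.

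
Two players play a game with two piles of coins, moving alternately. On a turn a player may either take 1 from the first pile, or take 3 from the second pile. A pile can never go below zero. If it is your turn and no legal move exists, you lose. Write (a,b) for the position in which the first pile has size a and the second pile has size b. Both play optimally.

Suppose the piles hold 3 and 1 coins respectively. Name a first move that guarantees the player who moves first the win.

Work bottom-up. With no move the player to move loses. Otherwise the position is W if at least one move leads to an L position for the opponent, and L if every move leads to a W.
No move ever increases a pile, so every position that can arise here has a ≤ 3 and b ≤ 1; it is enough to label the cells with 0 ≤ a ≤ 3 and 0 ≤ b ≤ 1.
Every move lowers a or b (never raises either), so fill the grid row by row in increasing a, and left to right within a row: each cell's successors are then already labelled.
      b=0  b=1
a=0:    L    L
a=1:    W    W
a=2:    L    L
a=3:    W    W
Cells with no legal move (terminal, hence L): (0,0), (0,1).
The remaining L cells, each justified by listing all of its moves:
(2,0): the only move is to (1,0)(W), a W ⇒ L
(2,1): the only move is to (1,1)(W), a W ⇒ L
Every other cell has at least one move into one of the L cells above, so it is W.
From (3,1), the L positions reachable in one move are: (2,1).

Move to (2,1).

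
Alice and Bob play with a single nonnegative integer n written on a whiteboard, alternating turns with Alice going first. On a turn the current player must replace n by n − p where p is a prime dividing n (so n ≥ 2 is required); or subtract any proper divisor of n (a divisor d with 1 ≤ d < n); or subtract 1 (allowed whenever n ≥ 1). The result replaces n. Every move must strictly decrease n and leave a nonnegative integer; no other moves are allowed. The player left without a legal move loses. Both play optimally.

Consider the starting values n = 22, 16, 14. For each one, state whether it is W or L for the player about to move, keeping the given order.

22: W, 16: W, 14: L

Classify positions by backward induction: terminal positions (no move available) are L. From any other position, the mover wins iff some move reaches an L.
n=0: no move → L
n=1: can move to 0, which is L ⇒ W
n=2: can move to 0, which is L ⇒ W
n=3: can move to 0, which is L ⇒ W
n=4: moves to 2(W), 3(W); every one is W ⇒ L
n=5: can move to 0, which is L ⇒ W
n=6: can move to 4, which is L ⇒ W
n=7: can move to 0, which is L ⇒ W
n=8: can move to 4, which is L ⇒ W
n=9: moves to 6(W), 8(W); every one is W ⇒ L
n=10: can move to 9, which is L ⇒ W
n=11: can move to 0, which is L ⇒ W
n=12: can move to 9, which is L ⇒ W
n=13: can move to 0, which is L ⇒ W
n=14: moves to 7(W), 12(W), 13(W); every one is W ⇒ L
n=15: can move to 14, which is L ⇒ W
n=16: can move to 14, which is L ⇒ W
n=17: can move to 0, which is L ⇒ W
n=18: can move to 9, which is L ⇒ W
n=19: can move to 0, which is L ⇒ W
n=20: moves to 10(W), 15(W), 16(W), 18(W), 19(W); every one is W ⇒ L
n=21: can move to 14, which is L ⇒ W
n=22: can move to 20, which is L ⇒ W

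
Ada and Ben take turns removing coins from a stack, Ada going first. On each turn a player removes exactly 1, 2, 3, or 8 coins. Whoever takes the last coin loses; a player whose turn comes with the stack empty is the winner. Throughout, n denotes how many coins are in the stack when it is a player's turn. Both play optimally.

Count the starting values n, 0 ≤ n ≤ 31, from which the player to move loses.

7

Classify positions by backward induction: terminal positions (no move available) are W. From any other position, the mover wins iff some move reaches an L.
n=0: no move; the opponent has just taken the last coin and therefore loses → W
n=1: the only move is to 0(W), a W ⇒ L
n=2: can move to 1, which is L ⇒ W
n=3: can move to 1, which is L ⇒ W
n=4: can move to 1, which is L ⇒ W
n=5: moves to 4(W), 3(W), 2(W); every one is W ⇒ L
n=6: can move to 5, which is L ⇒ W
n=7: can move to 5, which is L ⇒ W
n=8: can move to 5, which is L ⇒ W
n=9: can move to 1, which is L ⇒ W
n=10: moves to 9(W), 8(W), 7(W), 2(W); every one is W ⇒ L
n=11: can move to 10, which is L ⇒ W
n=12: can move to 10, which is L ⇒ W
n=13: can move to 10, which is L ⇒ W
n=14: moves to 13(W), 12(W), 11(W), 6(W); every one is W ⇒ L
n=15: can move to 14, which is L ⇒ W
n=16: can move to 14, which is L ⇒ W
n=17: can move to 14, which is L ⇒ W
n=18: can move to 10, which is L ⇒ W
n=19: moves to 18(W), 17(W), 16(W), 11(W); every one is W ⇒ L
n=20: can move to 19, which is L ⇒ W
n=21: can move to 19, which is L ⇒ W
n=22: can move to 19, which is L ⇒ W
n=23: moves to 22(W), 21(W), 20(W), 15(W); every one is W ⇒ L
n=24: can move to 23, which is L ⇒ W
n=25: can move to 23, which is L ⇒ W
n=26: can move to 23, which is L ⇒ W
n=27: can move to 19, which is L ⇒ W
n=28: moves to 27(W), 26(W), 25(W), 20(W); every one is W ⇒ L
n=29: can move to 28, which is L ⇒ W
n=30: can move to 28, which is L ⇒ W
n=31: can move to 28, which is L ⇒ W
L entries with 0 ≤ n ≤ 31: n = 1, 5, 10, 14, 19, 23, 28; that makes 7.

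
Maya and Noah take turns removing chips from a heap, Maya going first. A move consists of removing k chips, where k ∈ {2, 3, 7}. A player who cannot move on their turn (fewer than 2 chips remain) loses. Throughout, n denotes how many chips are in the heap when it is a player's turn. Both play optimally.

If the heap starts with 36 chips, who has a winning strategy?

Noah wins.

Compute win/loss labels from the base case upward. A position with no move is L. Any other position is W if it can reach an L in one move, else L.
n=0: no move → L
n=1: no move → L
n=2: →0(L), so W
n=3: →1(L), so W
n=4: →1(L), so W
n=5: →3(W), 2(W) — all W, so L
n=6: →4(W), 3(W) — all W, so L
n=7: →5(L), so W
n=8: →6(L), so W
n=9: →6(L), so W
n=10: →8(W), 7(W), 3(W) — all W, so L
n=11: →9(W), 8(W), 4(W) — all W, so L
n=12: →10(L), so W
n=13: →11(L), so W
n=14: →11(L), so W
n=15: →13(W), 12(W), 8(W) — all W, so L
n=16: →14(W), 13(W), 9(W) — all W, so L
n=17: →15(L), so W
n=18: →16(L), so W
n=19: →16(L), so W
n=20: →18(W), 17(W), 13(W) — all W, so L
n=21: →19(W), 18(W), 14(W) — all W, so L
n=22: →20(L), so W
n=23: →21(L), so W
n=24: →21(L), so W
n=25: →23(W), 22(W), 18(W) — all W, so L
n=26: →24(W), 23(W), 19(W) — all W, so L
n=27: →25(L), so W
n=28: →26(L), so W
n=29: →26(L), so W
n=30: →28(W), 27(W), 23(W) — all W, so L
n=31: →29(W), 28(W), 24(W) — all W, so L
n=32: →30(L), so W
n=33: →31(L), so W
n=34: →31(L), so W
n=35: →33(W), 32(W), 28(W) — all W, so L
n=36: →34(W), 33(W), 29(W) — all W, so L
Every move from 36 reaches a W position, so the mover loses.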